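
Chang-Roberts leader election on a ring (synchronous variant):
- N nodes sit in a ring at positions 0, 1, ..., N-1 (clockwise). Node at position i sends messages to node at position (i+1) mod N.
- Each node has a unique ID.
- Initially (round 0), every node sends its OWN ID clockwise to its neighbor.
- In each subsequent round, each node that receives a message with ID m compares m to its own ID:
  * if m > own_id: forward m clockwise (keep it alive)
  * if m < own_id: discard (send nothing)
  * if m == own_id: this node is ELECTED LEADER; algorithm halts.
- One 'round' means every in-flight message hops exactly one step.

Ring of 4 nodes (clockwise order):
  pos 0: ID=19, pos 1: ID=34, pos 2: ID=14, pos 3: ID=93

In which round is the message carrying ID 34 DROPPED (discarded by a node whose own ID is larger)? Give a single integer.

Answer: 2

Derivation:
Round 1: pos1(id34) recv 19: drop; pos2(id14) recv 34: fwd; pos3(id93) recv 14: drop; pos0(id19) recv 93: fwd
Round 2: pos3(id93) recv 34: drop; pos1(id34) recv 93: fwd
Round 3: pos2(id14) recv 93: fwd
Round 4: pos3(id93) recv 93: ELECTED
Message ID 34 originates at pos 1; dropped at pos 3 in round 2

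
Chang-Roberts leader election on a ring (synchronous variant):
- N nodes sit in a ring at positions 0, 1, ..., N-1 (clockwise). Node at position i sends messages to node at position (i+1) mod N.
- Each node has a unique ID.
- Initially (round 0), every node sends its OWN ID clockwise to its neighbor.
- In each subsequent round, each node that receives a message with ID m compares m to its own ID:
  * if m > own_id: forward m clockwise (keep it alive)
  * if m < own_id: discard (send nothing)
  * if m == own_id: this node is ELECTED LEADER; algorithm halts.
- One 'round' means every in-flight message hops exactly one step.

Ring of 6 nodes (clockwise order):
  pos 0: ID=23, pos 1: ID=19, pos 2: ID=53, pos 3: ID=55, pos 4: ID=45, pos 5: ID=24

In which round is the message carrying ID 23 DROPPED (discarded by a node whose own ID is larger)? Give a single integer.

Round 1: pos1(id19) recv 23: fwd; pos2(id53) recv 19: drop; pos3(id55) recv 53: drop; pos4(id45) recv 55: fwd; pos5(id24) recv 45: fwd; pos0(id23) recv 24: fwd
Round 2: pos2(id53) recv 23: drop; pos5(id24) recv 55: fwd; pos0(id23) recv 45: fwd; pos1(id19) recv 24: fwd
Round 3: pos0(id23) recv 55: fwd; pos1(id19) recv 45: fwd; pos2(id53) recv 24: drop
Round 4: pos1(id19) recv 55: fwd; pos2(id53) recv 45: drop
Round 5: pos2(id53) recv 55: fwd
Round 6: pos3(id55) recv 55: ELECTED
Message ID 23 originates at pos 0; dropped at pos 2 in round 2

Answer: 2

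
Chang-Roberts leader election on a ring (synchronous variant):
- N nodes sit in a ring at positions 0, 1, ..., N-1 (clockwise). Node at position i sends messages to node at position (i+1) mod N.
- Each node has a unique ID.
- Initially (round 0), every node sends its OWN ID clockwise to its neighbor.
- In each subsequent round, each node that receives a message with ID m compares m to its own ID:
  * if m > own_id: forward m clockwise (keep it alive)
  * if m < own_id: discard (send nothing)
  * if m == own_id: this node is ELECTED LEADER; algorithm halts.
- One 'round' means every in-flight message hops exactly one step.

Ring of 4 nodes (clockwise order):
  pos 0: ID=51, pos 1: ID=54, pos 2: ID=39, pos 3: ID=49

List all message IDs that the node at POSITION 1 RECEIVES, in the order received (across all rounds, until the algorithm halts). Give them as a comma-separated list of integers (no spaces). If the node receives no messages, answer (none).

Answer: 51,54

Derivation:
Round 1: pos1(id54) recv 51: drop; pos2(id39) recv 54: fwd; pos3(id49) recv 39: drop; pos0(id51) recv 49: drop
Round 2: pos3(id49) recv 54: fwd
Round 3: pos0(id51) recv 54: fwd
Round 4: pos1(id54) recv 54: ELECTED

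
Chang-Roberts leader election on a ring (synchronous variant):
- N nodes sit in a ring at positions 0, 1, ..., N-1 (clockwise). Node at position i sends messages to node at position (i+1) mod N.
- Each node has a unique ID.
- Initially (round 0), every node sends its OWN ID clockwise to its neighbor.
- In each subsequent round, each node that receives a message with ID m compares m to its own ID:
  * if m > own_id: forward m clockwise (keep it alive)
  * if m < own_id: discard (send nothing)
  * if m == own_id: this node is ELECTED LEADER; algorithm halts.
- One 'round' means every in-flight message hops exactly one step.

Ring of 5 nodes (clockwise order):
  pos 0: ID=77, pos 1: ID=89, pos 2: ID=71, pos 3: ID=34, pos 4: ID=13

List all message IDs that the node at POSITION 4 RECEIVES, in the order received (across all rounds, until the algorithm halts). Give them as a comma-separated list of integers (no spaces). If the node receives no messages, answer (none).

Round 1: pos1(id89) recv 77: drop; pos2(id71) recv 89: fwd; pos3(id34) recv 71: fwd; pos4(id13) recv 34: fwd; pos0(id77) recv 13: drop
Round 2: pos3(id34) recv 89: fwd; pos4(id13) recv 71: fwd; pos0(id77) recv 34: drop
Round 3: pos4(id13) recv 89: fwd; pos0(id77) recv 71: drop
Round 4: pos0(id77) recv 89: fwd
Round 5: pos1(id89) recv 89: ELECTED

Answer: 34,71,89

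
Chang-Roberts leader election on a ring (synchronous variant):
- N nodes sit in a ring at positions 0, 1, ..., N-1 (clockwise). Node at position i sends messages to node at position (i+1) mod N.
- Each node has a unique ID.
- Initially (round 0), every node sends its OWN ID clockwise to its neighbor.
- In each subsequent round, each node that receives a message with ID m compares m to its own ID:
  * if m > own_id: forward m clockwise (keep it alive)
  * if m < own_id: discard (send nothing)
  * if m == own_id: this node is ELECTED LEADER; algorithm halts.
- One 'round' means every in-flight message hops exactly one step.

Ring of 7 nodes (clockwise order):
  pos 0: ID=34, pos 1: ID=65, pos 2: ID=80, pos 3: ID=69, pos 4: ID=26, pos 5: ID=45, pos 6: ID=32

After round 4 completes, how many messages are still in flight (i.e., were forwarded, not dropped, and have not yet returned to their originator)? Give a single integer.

Answer: 2

Derivation:
Round 1: pos1(id65) recv 34: drop; pos2(id80) recv 65: drop; pos3(id69) recv 80: fwd; pos4(id26) recv 69: fwd; pos5(id45) recv 26: drop; pos6(id32) recv 45: fwd; pos0(id34) recv 32: drop
Round 2: pos4(id26) recv 80: fwd; pos5(id45) recv 69: fwd; pos0(id34) recv 45: fwd
Round 3: pos5(id45) recv 80: fwd; pos6(id32) recv 69: fwd; pos1(id65) recv 45: drop
Round 4: pos6(id32) recv 80: fwd; pos0(id34) recv 69: fwd
After round 4: 2 messages still in flight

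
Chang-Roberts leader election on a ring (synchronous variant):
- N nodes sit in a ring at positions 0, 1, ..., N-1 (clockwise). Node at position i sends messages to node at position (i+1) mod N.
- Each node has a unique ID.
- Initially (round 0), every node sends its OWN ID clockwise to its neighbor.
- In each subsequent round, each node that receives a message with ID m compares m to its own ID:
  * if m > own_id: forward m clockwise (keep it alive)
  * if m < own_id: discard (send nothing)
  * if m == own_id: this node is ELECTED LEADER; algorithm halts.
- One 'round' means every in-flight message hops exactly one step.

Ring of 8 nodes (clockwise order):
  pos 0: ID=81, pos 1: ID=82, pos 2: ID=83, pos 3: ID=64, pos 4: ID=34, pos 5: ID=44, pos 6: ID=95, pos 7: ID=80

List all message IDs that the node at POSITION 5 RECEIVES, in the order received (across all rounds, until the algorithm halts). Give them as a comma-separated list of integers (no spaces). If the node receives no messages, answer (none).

Answer: 34,64,83,95

Derivation:
Round 1: pos1(id82) recv 81: drop; pos2(id83) recv 82: drop; pos3(id64) recv 83: fwd; pos4(id34) recv 64: fwd; pos5(id44) recv 34: drop; pos6(id95) recv 44: drop; pos7(id80) recv 95: fwd; pos0(id81) recv 80: drop
Round 2: pos4(id34) recv 83: fwd; pos5(id44) recv 64: fwd; pos0(id81) recv 95: fwd
Round 3: pos5(id44) recv 83: fwd; pos6(id95) recv 64: drop; pos1(id82) recv 95: fwd
Round 4: pos6(id95) recv 83: drop; pos2(id83) recv 95: fwd
Round 5: pos3(id64) recv 95: fwd
Round 6: pos4(id34) recv 95: fwd
Round 7: pos5(id44) recv 95: fwd
Round 8: pos6(id95) recv 95: ELECTED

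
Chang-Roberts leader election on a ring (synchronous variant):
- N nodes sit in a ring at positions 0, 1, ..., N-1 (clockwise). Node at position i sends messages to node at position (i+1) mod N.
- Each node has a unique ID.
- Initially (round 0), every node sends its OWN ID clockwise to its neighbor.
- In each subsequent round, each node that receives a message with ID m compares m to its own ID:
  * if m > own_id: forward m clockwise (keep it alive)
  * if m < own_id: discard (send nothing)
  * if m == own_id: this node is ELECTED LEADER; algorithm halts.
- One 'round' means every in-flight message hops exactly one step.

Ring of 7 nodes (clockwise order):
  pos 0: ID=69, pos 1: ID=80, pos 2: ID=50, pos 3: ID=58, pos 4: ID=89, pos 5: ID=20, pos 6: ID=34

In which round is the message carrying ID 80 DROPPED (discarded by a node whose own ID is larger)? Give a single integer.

Round 1: pos1(id80) recv 69: drop; pos2(id50) recv 80: fwd; pos3(id58) recv 50: drop; pos4(id89) recv 58: drop; pos5(id20) recv 89: fwd; pos6(id34) recv 20: drop; pos0(id69) recv 34: drop
Round 2: pos3(id58) recv 80: fwd; pos6(id34) recv 89: fwd
Round 3: pos4(id89) recv 80: drop; pos0(id69) recv 89: fwd
Round 4: pos1(id80) recv 89: fwd
Round 5: pos2(id50) recv 89: fwd
Round 6: pos3(id58) recv 89: fwd
Round 7: pos4(id89) recv 89: ELECTED
Message ID 80 originates at pos 1; dropped at pos 4 in round 3

Answer: 3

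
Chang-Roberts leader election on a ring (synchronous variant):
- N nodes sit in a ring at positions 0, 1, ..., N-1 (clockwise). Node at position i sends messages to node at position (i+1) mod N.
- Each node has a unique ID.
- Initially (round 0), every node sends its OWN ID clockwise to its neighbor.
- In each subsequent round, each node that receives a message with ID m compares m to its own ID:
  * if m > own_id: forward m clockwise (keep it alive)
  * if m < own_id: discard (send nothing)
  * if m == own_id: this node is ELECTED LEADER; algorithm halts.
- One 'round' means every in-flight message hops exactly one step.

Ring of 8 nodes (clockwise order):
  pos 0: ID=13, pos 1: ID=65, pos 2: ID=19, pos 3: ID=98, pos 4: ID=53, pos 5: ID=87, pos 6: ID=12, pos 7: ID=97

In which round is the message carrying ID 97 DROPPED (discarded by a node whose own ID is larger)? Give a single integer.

Round 1: pos1(id65) recv 13: drop; pos2(id19) recv 65: fwd; pos3(id98) recv 19: drop; pos4(id53) recv 98: fwd; pos5(id87) recv 53: drop; pos6(id12) recv 87: fwd; pos7(id97) recv 12: drop; pos0(id13) recv 97: fwd
Round 2: pos3(id98) recv 65: drop; pos5(id87) recv 98: fwd; pos7(id97) recv 87: drop; pos1(id65) recv 97: fwd
Round 3: pos6(id12) recv 98: fwd; pos2(id19) recv 97: fwd
Round 4: pos7(id97) recv 98: fwd; pos3(id98) recv 97: drop
Round 5: pos0(id13) recv 98: fwd
Round 6: pos1(id65) recv 98: fwd
Round 7: pos2(id19) recv 98: fwd
Round 8: pos3(id98) recv 98: ELECTED
Message ID 97 originates at pos 7; dropped at pos 3 in round 4

Answer: 4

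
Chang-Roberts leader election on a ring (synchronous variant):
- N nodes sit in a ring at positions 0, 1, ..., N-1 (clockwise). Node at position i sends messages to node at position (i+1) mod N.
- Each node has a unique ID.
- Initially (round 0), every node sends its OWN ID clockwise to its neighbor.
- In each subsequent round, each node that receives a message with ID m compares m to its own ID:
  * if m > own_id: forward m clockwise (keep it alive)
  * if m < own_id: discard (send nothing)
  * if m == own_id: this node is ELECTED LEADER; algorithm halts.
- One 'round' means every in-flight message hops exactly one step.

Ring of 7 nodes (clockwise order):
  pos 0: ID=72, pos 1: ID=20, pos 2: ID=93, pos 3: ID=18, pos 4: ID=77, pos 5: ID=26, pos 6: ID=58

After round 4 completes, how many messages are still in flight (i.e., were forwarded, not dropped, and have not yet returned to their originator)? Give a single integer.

Answer: 2

Derivation:
Round 1: pos1(id20) recv 72: fwd; pos2(id93) recv 20: drop; pos3(id18) recv 93: fwd; pos4(id77) recv 18: drop; pos5(id26) recv 77: fwd; pos6(id58) recv 26: drop; pos0(id72) recv 58: drop
Round 2: pos2(id93) recv 72: drop; pos4(id77) recv 93: fwd; pos6(id58) recv 77: fwd
Round 3: pos5(id26) recv 93: fwd; pos0(id72) recv 77: fwd
Round 4: pos6(id58) recv 93: fwd; pos1(id20) recv 77: fwd
After round 4: 2 messages still in flight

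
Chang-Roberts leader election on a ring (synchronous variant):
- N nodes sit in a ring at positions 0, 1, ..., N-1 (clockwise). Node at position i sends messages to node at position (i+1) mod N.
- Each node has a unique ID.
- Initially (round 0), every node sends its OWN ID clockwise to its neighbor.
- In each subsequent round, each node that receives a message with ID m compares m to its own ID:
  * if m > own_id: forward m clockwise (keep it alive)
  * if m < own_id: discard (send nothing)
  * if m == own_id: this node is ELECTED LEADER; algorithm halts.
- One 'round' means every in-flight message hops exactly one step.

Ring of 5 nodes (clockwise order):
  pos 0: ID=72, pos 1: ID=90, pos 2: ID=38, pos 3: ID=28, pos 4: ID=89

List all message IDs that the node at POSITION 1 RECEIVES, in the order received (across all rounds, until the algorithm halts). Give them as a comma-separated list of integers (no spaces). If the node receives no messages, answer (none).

Answer: 72,89,90

Derivation:
Round 1: pos1(id90) recv 72: drop; pos2(id38) recv 90: fwd; pos3(id28) recv 38: fwd; pos4(id89) recv 28: drop; pos0(id72) recv 89: fwd
Round 2: pos3(id28) recv 90: fwd; pos4(id89) recv 38: drop; pos1(id90) recv 89: drop
Round 3: pos4(id89) recv 90: fwd
Round 4: pos0(id72) recv 90: fwd
Round 5: pos1(id90) recv 90: ELECTED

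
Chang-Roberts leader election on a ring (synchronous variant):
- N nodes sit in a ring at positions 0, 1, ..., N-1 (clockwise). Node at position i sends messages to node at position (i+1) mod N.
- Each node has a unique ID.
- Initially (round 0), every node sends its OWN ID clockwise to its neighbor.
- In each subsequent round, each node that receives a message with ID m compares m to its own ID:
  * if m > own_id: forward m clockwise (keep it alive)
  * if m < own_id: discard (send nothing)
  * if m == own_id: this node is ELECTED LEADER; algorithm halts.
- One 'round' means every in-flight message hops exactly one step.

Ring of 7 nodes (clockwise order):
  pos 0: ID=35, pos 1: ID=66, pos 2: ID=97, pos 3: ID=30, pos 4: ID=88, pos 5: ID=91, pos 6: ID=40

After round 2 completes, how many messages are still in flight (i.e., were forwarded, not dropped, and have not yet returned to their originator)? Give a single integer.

Answer: 2

Derivation:
Round 1: pos1(id66) recv 35: drop; pos2(id97) recv 66: drop; pos3(id30) recv 97: fwd; pos4(id88) recv 30: drop; pos5(id91) recv 88: drop; pos6(id40) recv 91: fwd; pos0(id35) recv 40: fwd
Round 2: pos4(id88) recv 97: fwd; pos0(id35) recv 91: fwd; pos1(id66) recv 40: drop
After round 2: 2 messages still in flight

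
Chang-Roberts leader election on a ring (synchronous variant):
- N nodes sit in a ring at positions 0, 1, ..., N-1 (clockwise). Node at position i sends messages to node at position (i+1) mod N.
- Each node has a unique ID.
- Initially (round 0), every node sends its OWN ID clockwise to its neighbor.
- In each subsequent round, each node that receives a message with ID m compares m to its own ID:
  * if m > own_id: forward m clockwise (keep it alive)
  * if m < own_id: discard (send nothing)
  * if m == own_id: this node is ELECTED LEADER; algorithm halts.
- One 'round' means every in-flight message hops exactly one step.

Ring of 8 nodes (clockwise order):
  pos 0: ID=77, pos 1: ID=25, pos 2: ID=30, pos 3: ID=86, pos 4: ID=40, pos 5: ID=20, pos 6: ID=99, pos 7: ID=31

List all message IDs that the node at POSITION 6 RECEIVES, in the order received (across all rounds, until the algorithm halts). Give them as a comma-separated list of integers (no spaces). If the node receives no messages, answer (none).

Round 1: pos1(id25) recv 77: fwd; pos2(id30) recv 25: drop; pos3(id86) recv 30: drop; pos4(id40) recv 86: fwd; pos5(id20) recv 40: fwd; pos6(id99) recv 20: drop; pos7(id31) recv 99: fwd; pos0(id77) recv 31: drop
Round 2: pos2(id30) recv 77: fwd; pos5(id20) recv 86: fwd; pos6(id99) recv 40: drop; pos0(id77) recv 99: fwd
Round 3: pos3(id86) recv 77: drop; pos6(id99) recv 86: drop; pos1(id25) recv 99: fwd
Round 4: pos2(id30) recv 99: fwd
Round 5: pos3(id86) recv 99: fwd
Round 6: pos4(id40) recv 99: fwd
Round 7: pos5(id20) recv 99: fwd
Round 8: pos6(id99) recv 99: ELECTED

Answer: 20,40,86,99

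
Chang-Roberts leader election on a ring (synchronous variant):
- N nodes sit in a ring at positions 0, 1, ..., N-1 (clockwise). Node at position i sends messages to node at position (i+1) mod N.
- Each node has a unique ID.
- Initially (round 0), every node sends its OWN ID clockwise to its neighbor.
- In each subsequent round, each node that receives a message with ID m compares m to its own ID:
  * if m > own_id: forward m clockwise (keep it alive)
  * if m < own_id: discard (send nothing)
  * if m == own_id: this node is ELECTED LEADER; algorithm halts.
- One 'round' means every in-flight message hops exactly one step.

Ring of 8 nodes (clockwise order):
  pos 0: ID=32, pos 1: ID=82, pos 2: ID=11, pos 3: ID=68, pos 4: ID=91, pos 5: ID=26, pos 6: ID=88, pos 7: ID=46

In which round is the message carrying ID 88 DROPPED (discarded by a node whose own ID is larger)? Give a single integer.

Answer: 6

Derivation:
Round 1: pos1(id82) recv 32: drop; pos2(id11) recv 82: fwd; pos3(id68) recv 11: drop; pos4(id91) recv 68: drop; pos5(id26) recv 91: fwd; pos6(id88) recv 26: drop; pos7(id46) recv 88: fwd; pos0(id32) recv 46: fwd
Round 2: pos3(id68) recv 82: fwd; pos6(id88) recv 91: fwd; pos0(id32) recv 88: fwd; pos1(id82) recv 46: drop
Round 3: pos4(id91) recv 82: drop; pos7(id46) recv 91: fwd; pos1(id82) recv 88: fwd
Round 4: pos0(id32) recv 91: fwd; pos2(id11) recv 88: fwd
Round 5: pos1(id82) recv 91: fwd; pos3(id68) recv 88: fwd
Round 6: pos2(id11) recv 91: fwd; pos4(id91) recv 88: drop
Round 7: pos3(id68) recv 91: fwd
Round 8: pos4(id91) recv 91: ELECTED
Message ID 88 originates at pos 6; dropped at pos 4 in round 6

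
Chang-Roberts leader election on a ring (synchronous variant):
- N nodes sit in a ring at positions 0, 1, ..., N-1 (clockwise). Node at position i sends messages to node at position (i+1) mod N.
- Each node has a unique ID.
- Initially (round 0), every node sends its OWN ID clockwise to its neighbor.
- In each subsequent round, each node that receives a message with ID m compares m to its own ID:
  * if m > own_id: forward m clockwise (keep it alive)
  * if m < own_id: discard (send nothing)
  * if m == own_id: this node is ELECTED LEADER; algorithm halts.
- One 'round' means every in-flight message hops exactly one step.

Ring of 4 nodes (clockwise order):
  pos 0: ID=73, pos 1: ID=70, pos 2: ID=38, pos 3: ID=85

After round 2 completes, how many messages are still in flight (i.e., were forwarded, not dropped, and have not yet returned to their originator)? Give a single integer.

Round 1: pos1(id70) recv 73: fwd; pos2(id38) recv 70: fwd; pos3(id85) recv 38: drop; pos0(id73) recv 85: fwd
Round 2: pos2(id38) recv 73: fwd; pos3(id85) recv 70: drop; pos1(id70) recv 85: fwd
After round 2: 2 messages still in flight

Answer: 2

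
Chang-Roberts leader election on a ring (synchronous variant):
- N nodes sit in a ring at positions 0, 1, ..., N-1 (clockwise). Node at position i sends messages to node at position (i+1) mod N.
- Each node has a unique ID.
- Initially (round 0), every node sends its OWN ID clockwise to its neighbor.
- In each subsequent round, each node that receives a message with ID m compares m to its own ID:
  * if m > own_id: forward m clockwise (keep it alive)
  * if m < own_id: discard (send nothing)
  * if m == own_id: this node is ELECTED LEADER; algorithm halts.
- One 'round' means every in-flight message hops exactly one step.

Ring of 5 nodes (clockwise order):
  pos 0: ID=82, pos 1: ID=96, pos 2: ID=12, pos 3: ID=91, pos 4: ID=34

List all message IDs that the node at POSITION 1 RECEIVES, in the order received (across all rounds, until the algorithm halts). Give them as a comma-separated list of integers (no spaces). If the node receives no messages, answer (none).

Round 1: pos1(id96) recv 82: drop; pos2(id12) recv 96: fwd; pos3(id91) recv 12: drop; pos4(id34) recv 91: fwd; pos0(id82) recv 34: drop
Round 2: pos3(id91) recv 96: fwd; pos0(id82) recv 91: fwd
Round 3: pos4(id34) recv 96: fwd; pos1(id96) recv 91: drop
Round 4: pos0(id82) recv 96: fwd
Round 5: pos1(id96) recv 96: ELECTED

Answer: 82,91,96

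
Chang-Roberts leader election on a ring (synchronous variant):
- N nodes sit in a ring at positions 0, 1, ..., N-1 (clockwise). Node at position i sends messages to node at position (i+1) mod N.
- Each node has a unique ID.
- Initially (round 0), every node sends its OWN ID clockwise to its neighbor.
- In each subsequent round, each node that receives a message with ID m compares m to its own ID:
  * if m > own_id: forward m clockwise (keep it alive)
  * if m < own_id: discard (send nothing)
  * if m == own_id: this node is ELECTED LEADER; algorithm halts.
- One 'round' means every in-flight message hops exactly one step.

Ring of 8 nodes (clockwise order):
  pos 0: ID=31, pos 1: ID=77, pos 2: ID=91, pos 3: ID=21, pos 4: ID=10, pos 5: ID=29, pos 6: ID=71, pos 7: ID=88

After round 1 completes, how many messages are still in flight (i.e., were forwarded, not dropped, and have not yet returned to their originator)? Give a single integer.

Round 1: pos1(id77) recv 31: drop; pos2(id91) recv 77: drop; pos3(id21) recv 91: fwd; pos4(id10) recv 21: fwd; pos5(id29) recv 10: drop; pos6(id71) recv 29: drop; pos7(id88) recv 71: drop; pos0(id31) recv 88: fwd
After round 1: 3 messages still in flight

Answer: 3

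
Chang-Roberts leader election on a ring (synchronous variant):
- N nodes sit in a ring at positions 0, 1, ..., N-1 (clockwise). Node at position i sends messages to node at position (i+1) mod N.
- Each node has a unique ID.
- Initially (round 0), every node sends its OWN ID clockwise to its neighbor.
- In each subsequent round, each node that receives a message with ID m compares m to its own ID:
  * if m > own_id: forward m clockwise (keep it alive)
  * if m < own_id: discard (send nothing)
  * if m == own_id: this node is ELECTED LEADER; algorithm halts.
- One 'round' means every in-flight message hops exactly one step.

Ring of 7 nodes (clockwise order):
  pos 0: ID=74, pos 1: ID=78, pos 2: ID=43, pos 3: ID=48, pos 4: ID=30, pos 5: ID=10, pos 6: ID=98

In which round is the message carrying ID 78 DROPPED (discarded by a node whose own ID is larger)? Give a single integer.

Round 1: pos1(id78) recv 74: drop; pos2(id43) recv 78: fwd; pos3(id48) recv 43: drop; pos4(id30) recv 48: fwd; pos5(id10) recv 30: fwd; pos6(id98) recv 10: drop; pos0(id74) recv 98: fwd
Round 2: pos3(id48) recv 78: fwd; pos5(id10) recv 48: fwd; pos6(id98) recv 30: drop; pos1(id78) recv 98: fwd
Round 3: pos4(id30) recv 78: fwd; pos6(id98) recv 48: drop; pos2(id43) recv 98: fwd
Round 4: pos5(id10) recv 78: fwd; pos3(id48) recv 98: fwd
Round 5: pos6(id98) recv 78: drop; pos4(id30) recv 98: fwd
Round 6: pos5(id10) recv 98: fwd
Round 7: pos6(id98) recv 98: ELECTED
Message ID 78 originates at pos 1; dropped at pos 6 in round 5

Answer: 5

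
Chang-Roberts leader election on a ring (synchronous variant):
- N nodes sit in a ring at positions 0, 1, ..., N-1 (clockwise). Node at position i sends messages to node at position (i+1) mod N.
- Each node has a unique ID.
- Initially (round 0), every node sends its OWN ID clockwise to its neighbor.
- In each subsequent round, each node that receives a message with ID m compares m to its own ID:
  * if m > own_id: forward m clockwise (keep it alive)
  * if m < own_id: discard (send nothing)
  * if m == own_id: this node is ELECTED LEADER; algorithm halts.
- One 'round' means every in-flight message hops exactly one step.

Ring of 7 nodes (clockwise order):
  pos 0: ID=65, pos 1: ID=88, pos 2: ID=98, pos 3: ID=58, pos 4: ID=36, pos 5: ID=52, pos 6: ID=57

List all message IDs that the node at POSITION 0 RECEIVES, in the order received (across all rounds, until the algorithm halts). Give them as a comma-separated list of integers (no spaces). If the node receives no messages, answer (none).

Round 1: pos1(id88) recv 65: drop; pos2(id98) recv 88: drop; pos3(id58) recv 98: fwd; pos4(id36) recv 58: fwd; pos5(id52) recv 36: drop; pos6(id57) recv 52: drop; pos0(id65) recv 57: drop
Round 2: pos4(id36) recv 98: fwd; pos5(id52) recv 58: fwd
Round 3: pos5(id52) recv 98: fwd; pos6(id57) recv 58: fwd
Round 4: pos6(id57) recv 98: fwd; pos0(id65) recv 58: drop
Round 5: pos0(id65) recv 98: fwd
Round 6: pos1(id88) recv 98: fwd
Round 7: pos2(id98) recv 98: ELECTED

Answer: 57,58,98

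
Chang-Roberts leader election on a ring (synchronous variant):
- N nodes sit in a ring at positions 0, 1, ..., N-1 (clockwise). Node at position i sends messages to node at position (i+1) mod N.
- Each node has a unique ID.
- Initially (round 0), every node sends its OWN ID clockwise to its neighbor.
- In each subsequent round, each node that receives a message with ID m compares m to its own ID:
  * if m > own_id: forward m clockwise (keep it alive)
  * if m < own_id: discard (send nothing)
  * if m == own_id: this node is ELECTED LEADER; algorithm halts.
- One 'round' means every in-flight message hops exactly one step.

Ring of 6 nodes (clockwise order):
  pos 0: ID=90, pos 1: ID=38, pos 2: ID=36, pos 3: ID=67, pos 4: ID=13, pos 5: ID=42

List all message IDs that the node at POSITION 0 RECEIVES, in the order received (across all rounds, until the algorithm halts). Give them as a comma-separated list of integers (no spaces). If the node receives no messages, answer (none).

Answer: 42,67,90

Derivation:
Round 1: pos1(id38) recv 90: fwd; pos2(id36) recv 38: fwd; pos3(id67) recv 36: drop; pos4(id13) recv 67: fwd; pos5(id42) recv 13: drop; pos0(id90) recv 42: drop
Round 2: pos2(id36) recv 90: fwd; pos3(id67) recv 38: drop; pos5(id42) recv 67: fwd
Round 3: pos3(id67) recv 90: fwd; pos0(id90) recv 67: drop
Round 4: pos4(id13) recv 90: fwd
Round 5: pos5(id42) recv 90: fwd
Round 6: pos0(id90) recv 90: ELECTED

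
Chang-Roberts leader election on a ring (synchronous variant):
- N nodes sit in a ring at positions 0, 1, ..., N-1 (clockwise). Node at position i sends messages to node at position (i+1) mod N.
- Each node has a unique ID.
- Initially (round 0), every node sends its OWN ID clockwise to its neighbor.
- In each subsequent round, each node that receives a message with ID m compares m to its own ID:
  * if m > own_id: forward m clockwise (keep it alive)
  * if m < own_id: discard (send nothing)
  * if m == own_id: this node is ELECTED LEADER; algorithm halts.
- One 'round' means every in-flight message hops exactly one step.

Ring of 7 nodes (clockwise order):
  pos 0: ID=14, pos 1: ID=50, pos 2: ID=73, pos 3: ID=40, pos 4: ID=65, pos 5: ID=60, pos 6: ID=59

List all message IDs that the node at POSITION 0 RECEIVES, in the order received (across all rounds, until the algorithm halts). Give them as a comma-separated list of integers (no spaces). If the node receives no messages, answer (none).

Answer: 59,60,65,73

Derivation:
Round 1: pos1(id50) recv 14: drop; pos2(id73) recv 50: drop; pos3(id40) recv 73: fwd; pos4(id65) recv 40: drop; pos5(id60) recv 65: fwd; pos6(id59) recv 60: fwd; pos0(id14) recv 59: fwd
Round 2: pos4(id65) recv 73: fwd; pos6(id59) recv 65: fwd; pos0(id14) recv 60: fwd; pos1(id50) recv 59: fwd
Round 3: pos5(id60) recv 73: fwd; pos0(id14) recv 65: fwd; pos1(id50) recv 60: fwd; pos2(id73) recv 59: drop
Round 4: pos6(id59) recv 73: fwd; pos1(id50) recv 65: fwd; pos2(id73) recv 60: drop
Round 5: pos0(id14) recv 73: fwd; pos2(id73) recv 65: drop
Round 6: pos1(id50) recv 73: fwd
Round 7: pos2(id73) recv 73: ELECTED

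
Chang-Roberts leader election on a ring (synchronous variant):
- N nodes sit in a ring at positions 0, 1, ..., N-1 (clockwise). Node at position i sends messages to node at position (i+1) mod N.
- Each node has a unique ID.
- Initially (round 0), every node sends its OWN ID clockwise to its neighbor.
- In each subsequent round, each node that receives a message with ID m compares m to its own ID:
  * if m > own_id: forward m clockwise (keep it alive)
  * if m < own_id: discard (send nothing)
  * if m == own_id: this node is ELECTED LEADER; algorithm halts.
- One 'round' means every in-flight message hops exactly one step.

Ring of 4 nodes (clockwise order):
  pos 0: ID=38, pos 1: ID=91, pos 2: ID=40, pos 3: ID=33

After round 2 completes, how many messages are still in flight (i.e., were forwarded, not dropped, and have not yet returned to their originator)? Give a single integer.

Round 1: pos1(id91) recv 38: drop; pos2(id40) recv 91: fwd; pos3(id33) recv 40: fwd; pos0(id38) recv 33: drop
Round 2: pos3(id33) recv 91: fwd; pos0(id38) recv 40: fwd
After round 2: 2 messages still in flight

Answer: 2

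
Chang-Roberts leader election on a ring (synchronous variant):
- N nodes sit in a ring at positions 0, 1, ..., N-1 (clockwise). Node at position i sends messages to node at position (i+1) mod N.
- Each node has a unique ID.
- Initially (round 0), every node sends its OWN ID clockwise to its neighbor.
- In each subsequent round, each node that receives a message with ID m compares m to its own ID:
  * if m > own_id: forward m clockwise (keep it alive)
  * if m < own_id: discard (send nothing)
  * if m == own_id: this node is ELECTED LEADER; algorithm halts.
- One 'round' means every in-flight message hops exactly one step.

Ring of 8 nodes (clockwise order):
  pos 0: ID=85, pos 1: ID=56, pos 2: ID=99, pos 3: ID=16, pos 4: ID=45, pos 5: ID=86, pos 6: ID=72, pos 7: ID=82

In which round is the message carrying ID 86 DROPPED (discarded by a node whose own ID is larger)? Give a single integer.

Answer: 5

Derivation:
Round 1: pos1(id56) recv 85: fwd; pos2(id99) recv 56: drop; pos3(id16) recv 99: fwd; pos4(id45) recv 16: drop; pos5(id86) recv 45: drop; pos6(id72) recv 86: fwd; pos7(id82) recv 72: drop; pos0(id85) recv 82: drop
Round 2: pos2(id99) recv 85: drop; pos4(id45) recv 99: fwd; pos7(id82) recv 86: fwd
Round 3: pos5(id86) recv 99: fwd; pos0(id85) recv 86: fwd
Round 4: pos6(id72) recv 99: fwd; pos1(id56) recv 86: fwd
Round 5: pos7(id82) recv 99: fwd; pos2(id99) recv 86: drop
Round 6: pos0(id85) recv 99: fwd
Round 7: pos1(id56) recv 99: fwd
Round 8: pos2(id99) recv 99: ELECTED
Message ID 86 originates at pos 5; dropped at pos 2 in round 5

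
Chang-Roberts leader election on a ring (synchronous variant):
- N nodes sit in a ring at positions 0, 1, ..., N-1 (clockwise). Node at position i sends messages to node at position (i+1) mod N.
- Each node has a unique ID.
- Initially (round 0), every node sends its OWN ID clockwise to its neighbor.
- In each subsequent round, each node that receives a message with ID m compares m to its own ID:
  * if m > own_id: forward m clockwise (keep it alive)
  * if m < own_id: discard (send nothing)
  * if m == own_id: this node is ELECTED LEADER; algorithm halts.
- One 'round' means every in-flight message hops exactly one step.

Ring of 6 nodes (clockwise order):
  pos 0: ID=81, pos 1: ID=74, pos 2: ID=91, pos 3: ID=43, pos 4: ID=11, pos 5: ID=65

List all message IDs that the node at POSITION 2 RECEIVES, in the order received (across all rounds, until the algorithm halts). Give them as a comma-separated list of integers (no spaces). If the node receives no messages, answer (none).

Round 1: pos1(id74) recv 81: fwd; pos2(id91) recv 74: drop; pos3(id43) recv 91: fwd; pos4(id11) recv 43: fwd; pos5(id65) recv 11: drop; pos0(id81) recv 65: drop
Round 2: pos2(id91) recv 81: drop; pos4(id11) recv 91: fwd; pos5(id65) recv 43: drop
Round 3: pos5(id65) recv 91: fwd
Round 4: pos0(id81) recv 91: fwd
Round 5: pos1(id74) recv 91: fwd
Round 6: pos2(id91) recv 91: ELECTED

Answer: 74,81,91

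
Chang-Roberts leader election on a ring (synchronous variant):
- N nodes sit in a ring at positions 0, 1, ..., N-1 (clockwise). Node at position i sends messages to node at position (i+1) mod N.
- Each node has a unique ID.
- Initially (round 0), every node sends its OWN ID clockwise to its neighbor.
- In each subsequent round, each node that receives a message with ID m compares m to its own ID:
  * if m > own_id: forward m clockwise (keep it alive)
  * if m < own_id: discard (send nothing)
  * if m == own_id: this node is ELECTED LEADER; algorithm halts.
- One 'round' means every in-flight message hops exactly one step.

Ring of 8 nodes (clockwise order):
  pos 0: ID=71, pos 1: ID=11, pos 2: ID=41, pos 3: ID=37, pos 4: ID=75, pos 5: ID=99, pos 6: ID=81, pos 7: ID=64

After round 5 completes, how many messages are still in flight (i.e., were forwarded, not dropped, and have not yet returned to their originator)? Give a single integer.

Answer: 2

Derivation:
Round 1: pos1(id11) recv 71: fwd; pos2(id41) recv 11: drop; pos3(id37) recv 41: fwd; pos4(id75) recv 37: drop; pos5(id99) recv 75: drop; pos6(id81) recv 99: fwd; pos7(id64) recv 81: fwd; pos0(id71) recv 64: drop
Round 2: pos2(id41) recv 71: fwd; pos4(id75) recv 41: drop; pos7(id64) recv 99: fwd; pos0(id71) recv 81: fwd
Round 3: pos3(id37) recv 71: fwd; pos0(id71) recv 99: fwd; pos1(id11) recv 81: fwd
Round 4: pos4(id75) recv 71: drop; pos1(id11) recv 99: fwd; pos2(id41) recv 81: fwd
Round 5: pos2(id41) recv 99: fwd; pos3(id37) recv 81: fwd
After round 5: 2 messages still in flight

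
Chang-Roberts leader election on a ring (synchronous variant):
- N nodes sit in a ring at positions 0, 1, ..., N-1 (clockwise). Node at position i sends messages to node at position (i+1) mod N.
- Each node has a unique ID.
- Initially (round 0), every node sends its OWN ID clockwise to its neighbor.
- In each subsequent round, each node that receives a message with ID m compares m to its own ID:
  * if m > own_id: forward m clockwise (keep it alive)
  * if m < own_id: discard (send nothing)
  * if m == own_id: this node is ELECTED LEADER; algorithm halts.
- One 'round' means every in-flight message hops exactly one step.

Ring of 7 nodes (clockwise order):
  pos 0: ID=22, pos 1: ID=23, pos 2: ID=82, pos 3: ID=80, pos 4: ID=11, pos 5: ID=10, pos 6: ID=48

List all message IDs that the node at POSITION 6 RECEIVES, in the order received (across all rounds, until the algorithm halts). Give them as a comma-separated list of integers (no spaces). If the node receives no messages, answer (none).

Round 1: pos1(id23) recv 22: drop; pos2(id82) recv 23: drop; pos3(id80) recv 82: fwd; pos4(id11) recv 80: fwd; pos5(id10) recv 11: fwd; pos6(id48) recv 10: drop; pos0(id22) recv 48: fwd
Round 2: pos4(id11) recv 82: fwd; pos5(id10) recv 80: fwd; pos6(id48) recv 11: drop; pos1(id23) recv 48: fwd
Round 3: pos5(id10) recv 82: fwd; pos6(id48) recv 80: fwd; pos2(id82) recv 48: drop
Round 4: pos6(id48) recv 82: fwd; pos0(id22) recv 80: fwd
Round 5: pos0(id22) recv 82: fwd; pos1(id23) recv 80: fwd
Round 6: pos1(id23) recv 82: fwd; pos2(id82) recv 80: drop
Round 7: pos2(id82) recv 82: ELECTED

Answer: 10,11,80,82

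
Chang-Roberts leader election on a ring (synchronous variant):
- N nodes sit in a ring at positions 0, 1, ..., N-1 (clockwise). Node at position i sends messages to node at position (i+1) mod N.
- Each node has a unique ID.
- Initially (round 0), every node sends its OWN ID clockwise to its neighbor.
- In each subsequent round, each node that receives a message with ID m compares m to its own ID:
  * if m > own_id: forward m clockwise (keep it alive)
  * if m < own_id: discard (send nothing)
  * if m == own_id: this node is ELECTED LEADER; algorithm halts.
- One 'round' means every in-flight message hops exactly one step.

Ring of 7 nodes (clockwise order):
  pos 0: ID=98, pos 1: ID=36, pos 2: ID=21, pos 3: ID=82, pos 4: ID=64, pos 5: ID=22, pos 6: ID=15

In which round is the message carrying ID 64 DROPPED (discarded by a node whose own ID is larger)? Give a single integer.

Round 1: pos1(id36) recv 98: fwd; pos2(id21) recv 36: fwd; pos3(id82) recv 21: drop; pos4(id64) recv 82: fwd; pos5(id22) recv 64: fwd; pos6(id15) recv 22: fwd; pos0(id98) recv 15: drop
Round 2: pos2(id21) recv 98: fwd; pos3(id82) recv 36: drop; pos5(id22) recv 82: fwd; pos6(id15) recv 64: fwd; pos0(id98) recv 22: drop
Round 3: pos3(id82) recv 98: fwd; pos6(id15) recv 82: fwd; pos0(id98) recv 64: drop
Round 4: pos4(id64) recv 98: fwd; pos0(id98) recv 82: drop
Round 5: pos5(id22) recv 98: fwd
Round 6: pos6(id15) recv 98: fwd
Round 7: pos0(id98) recv 98: ELECTED
Message ID 64 originates at pos 4; dropped at pos 0 in round 3

Answer: 3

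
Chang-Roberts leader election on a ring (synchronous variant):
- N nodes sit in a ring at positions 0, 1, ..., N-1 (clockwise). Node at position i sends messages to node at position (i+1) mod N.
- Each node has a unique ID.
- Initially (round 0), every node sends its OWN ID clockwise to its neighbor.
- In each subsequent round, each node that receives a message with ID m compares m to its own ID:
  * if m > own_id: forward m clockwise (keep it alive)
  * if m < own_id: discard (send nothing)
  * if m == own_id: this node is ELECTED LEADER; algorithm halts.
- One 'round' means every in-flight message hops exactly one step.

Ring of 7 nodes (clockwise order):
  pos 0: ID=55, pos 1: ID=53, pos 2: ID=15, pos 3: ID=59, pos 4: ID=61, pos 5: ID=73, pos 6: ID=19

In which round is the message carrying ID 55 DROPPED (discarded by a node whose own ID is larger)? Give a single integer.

Answer: 3

Derivation:
Round 1: pos1(id53) recv 55: fwd; pos2(id15) recv 53: fwd; pos3(id59) recv 15: drop; pos4(id61) recv 59: drop; pos5(id73) recv 61: drop; pos6(id19) recv 73: fwd; pos0(id55) recv 19: drop
Round 2: pos2(id15) recv 55: fwd; pos3(id59) recv 53: drop; pos0(id55) recv 73: fwd
Round 3: pos3(id59) recv 55: drop; pos1(id53) recv 73: fwd
Round 4: pos2(id15) recv 73: fwd
Round 5: pos3(id59) recv 73: fwd
Round 6: pos4(id61) recv 73: fwd
Round 7: pos5(id73) recv 73: ELECTED
Message ID 55 originates at pos 0; dropped at pos 3 in round 3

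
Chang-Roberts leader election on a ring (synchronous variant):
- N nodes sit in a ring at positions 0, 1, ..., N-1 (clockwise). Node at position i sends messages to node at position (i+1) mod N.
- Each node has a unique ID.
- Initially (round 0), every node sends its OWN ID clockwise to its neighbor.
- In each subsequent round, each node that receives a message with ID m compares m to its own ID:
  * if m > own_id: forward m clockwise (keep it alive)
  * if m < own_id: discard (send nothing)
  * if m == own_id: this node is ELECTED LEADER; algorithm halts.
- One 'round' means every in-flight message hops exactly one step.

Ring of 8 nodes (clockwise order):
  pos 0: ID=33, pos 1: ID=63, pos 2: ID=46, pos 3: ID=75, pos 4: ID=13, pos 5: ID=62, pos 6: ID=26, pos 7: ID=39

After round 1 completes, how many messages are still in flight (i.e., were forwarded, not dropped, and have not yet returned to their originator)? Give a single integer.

Answer: 4

Derivation:
Round 1: pos1(id63) recv 33: drop; pos2(id46) recv 63: fwd; pos3(id75) recv 46: drop; pos4(id13) recv 75: fwd; pos5(id62) recv 13: drop; pos6(id26) recv 62: fwd; pos7(id39) recv 26: drop; pos0(id33) recv 39: fwd
After round 1: 4 messages still in flight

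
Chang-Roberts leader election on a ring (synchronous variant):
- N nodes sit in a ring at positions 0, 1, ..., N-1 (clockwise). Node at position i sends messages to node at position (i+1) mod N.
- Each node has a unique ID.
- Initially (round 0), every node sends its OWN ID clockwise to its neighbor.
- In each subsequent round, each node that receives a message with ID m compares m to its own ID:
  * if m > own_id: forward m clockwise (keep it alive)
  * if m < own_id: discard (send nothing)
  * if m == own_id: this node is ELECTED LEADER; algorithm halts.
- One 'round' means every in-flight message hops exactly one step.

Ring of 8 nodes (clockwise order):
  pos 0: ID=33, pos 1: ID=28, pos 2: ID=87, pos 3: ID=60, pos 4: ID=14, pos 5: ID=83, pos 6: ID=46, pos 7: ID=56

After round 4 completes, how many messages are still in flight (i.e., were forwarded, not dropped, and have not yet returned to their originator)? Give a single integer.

Answer: 2

Derivation:
Round 1: pos1(id28) recv 33: fwd; pos2(id87) recv 28: drop; pos3(id60) recv 87: fwd; pos4(id14) recv 60: fwd; pos5(id83) recv 14: drop; pos6(id46) recv 83: fwd; pos7(id56) recv 46: drop; pos0(id33) recv 56: fwd
Round 2: pos2(id87) recv 33: drop; pos4(id14) recv 87: fwd; pos5(id83) recv 60: drop; pos7(id56) recv 83: fwd; pos1(id28) recv 56: fwd
Round 3: pos5(id83) recv 87: fwd; pos0(id33) recv 83: fwd; pos2(id87) recv 56: drop
Round 4: pos6(id46) recv 87: fwd; pos1(id28) recv 83: fwd
After round 4: 2 messages still in flight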